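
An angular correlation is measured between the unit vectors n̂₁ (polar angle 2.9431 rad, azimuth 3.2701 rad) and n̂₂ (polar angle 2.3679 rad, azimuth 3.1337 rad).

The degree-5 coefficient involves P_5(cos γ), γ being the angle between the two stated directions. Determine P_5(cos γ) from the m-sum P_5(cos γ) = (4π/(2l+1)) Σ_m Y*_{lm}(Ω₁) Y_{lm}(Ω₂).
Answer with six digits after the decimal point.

-0.324116

Addition theorem: P_5(cos γ) = (4π/11) Σ_m Y*_{lm}(Ω₁) Y_{lm}(Ω₂), m = −5…5:
  m=-5: (-0.00011 - 0.00008j) × (-0.07727 - 0.00305j) = 0.00001 + 0.00001j  (running Σ = 0.00001 + 0.00001j)
  m=-4: (-0.00189 - 0.00107j) × (-0.25021 - 0.00790j) = 0.00047 + 0.00028j  (running Σ = 0.00047 + 0.00029j)
  m=-3: (-0.01880 - 0.00763j) × (-0.42546 - 0.01008j) = 0.00792 + 0.00344j  (running Σ = 0.00840 + 0.00373j)
  m=-2: (-0.11768 - 0.03093j) × (-0.31673 - 0.00500j) = 0.03712 + 0.01038j  (running Σ = 0.04552 + 0.01411j)
  m=-1: (-0.43488 - 0.05620j) × (0.14887 + 0.00118j) = -0.06467 - 0.00888j  (running Σ = -0.01916 + 0.00523j)
  m=0: (-0.67849 + 0.00000j) × (0.36168 + 0.00000j) = -0.24540 + 0.00000j  (running Σ = -0.26456 + 0.00523j)
  m=1: (0.43488 - 0.05620j) × (-0.14887 + 0.00118j) = -0.06467 + 0.00888j  (running Σ = -0.32923 + 0.01411j)
  m=2: (-0.11768 + 0.03093j) × (-0.31673 + 0.00500j) = 0.03712 - 0.01038j  (running Σ = -0.29211 + 0.00373j)
  m=3: (0.01880 - 0.00763j) × (0.42546 - 0.01008j) = 0.00792 - 0.00344j  (running Σ = -0.28419 + 0.00029j)
  m=4: (-0.00189 + 0.00107j) × (-0.25021 + 0.00790j) = 0.00047 - 0.00028j  (running Σ = -0.28372 + 0.00001j)
  m=5: (0.00011 - 0.00008j) × (0.07727 - 0.00305j) = 0.00001 - 0.00001j  (running Σ = -0.28372 + 0.00000j)
Accumulated sum -0.28372 + 0.00000j; after 4π/(2l+1) scaling, -0.32412 + 0.00000j ⇒ P_5 = -0.324116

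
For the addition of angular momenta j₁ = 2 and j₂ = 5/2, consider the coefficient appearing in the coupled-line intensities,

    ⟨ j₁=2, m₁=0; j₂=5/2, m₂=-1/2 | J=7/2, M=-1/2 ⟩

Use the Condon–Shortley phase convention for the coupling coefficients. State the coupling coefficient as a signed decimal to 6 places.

+√(4/105) = +0.195180

j₁+j₂−J=1  J+j₁−j₂=3  J−j₁+j₂=4  j₁+j₂+J+1=9
(j₁±m₁, j₂±m₂, J±M) = (2,2,2,3,3,4)
P² = 768/35
sum k=0..1:
  [0] +1/8 = 1/8
  [1] −1/12 = -1/12
S = 1/24
C² = P²·S² = 4/105 ; C = +0.195180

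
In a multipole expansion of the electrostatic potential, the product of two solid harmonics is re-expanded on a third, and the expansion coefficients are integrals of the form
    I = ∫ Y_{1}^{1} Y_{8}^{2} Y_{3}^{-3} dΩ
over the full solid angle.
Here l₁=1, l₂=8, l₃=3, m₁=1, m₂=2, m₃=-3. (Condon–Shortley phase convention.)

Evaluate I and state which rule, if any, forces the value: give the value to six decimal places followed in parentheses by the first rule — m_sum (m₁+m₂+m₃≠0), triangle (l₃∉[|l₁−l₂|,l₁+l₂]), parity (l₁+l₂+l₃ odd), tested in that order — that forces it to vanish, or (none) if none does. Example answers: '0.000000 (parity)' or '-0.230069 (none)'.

0.000000 (triangle)

triangle: need 7≤l₃≤9, have 3; I=0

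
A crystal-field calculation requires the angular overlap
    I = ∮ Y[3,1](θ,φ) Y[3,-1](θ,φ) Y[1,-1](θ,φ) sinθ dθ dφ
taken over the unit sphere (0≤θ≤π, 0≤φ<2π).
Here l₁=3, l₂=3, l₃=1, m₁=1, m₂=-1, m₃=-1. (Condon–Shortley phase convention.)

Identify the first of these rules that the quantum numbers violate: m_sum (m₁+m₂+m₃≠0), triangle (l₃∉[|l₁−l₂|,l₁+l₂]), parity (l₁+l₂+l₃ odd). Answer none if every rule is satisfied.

m_sum

Σmᵢ = -1  ✗
l₃∈[|l₁−l₂|,l₁+l₂]=[0,6], have l₃=1
Σlᵢ = 7 ⇒ odd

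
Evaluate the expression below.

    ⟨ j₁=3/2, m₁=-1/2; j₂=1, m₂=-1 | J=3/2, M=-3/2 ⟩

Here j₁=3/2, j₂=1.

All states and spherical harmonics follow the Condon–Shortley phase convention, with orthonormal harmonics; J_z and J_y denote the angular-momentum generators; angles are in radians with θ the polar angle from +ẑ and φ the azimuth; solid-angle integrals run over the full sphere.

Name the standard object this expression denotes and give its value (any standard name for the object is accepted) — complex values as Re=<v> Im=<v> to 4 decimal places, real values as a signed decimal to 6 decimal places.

Clebsch–Gordan coefficient, +√(2/5) ≈ +0.632456

This is a Clebsch–Gordan (vector-coupling) coefficient.
j₁+j₂−J=1  J+j₁−j₂=2  J−j₁+j₂=1  j₁+j₂+J+1=5
(j₁±m₁, j₂±m₂, J±M) = (1,2,0,2,0,3)
P² = 8/5
sum k=0..0:
  [0] +1/2 = 1/2
S = 1/2
C² = P²·S² = 2/5 ; C = +0.632456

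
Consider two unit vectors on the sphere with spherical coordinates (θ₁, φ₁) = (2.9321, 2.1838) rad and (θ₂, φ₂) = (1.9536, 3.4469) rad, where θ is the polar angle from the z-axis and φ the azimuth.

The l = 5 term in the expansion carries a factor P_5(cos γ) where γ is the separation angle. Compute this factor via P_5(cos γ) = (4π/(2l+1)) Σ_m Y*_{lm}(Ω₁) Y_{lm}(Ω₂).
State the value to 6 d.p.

Summing Y*_{l m}(θ₁,φ₁)·Y_{l m}(θ₂,φ₂) over m ∈ [−5, 5]; prefactor 4π/(2·5+1) = 1.142397:
  m=-5: Y*=(-0.000014, -0.000180)  Y=(-0.014105, 0.318470)  product (0.000058, -0.000002)
  m=-4: Y*=(0.002072, -0.001708)  Y=(-0.139024, 0.381371)  product (0.000364, 0.001028)
  m=-3: Y*=(0.022834, 0.006276)  Y=(-0.042999, 0.055994)  product (-0.001333, 0.001009)
  m=-2: Y*=(0.045321, 0.126195)  Y=(0.259488, -0.181598)  product (0.034677, 0.024516)
  m=-1: Y*=(-0.261666, 0.372002)  Y=(0.154287, -0.048625)  product (-0.022283, 0.070119)
  m=+0: Y*=(-0.651573, -0.000000)  Y=(-0.282196, 0.000000)  product (0.183871, 0.000000)
  m=+1: Y*=(0.261666, 0.372002)  Y=(-0.154287, -0.048625)  product (-0.022283, -0.070119)
  m=+2: Y*=(0.045321, -0.126195)  Y=(0.259488, 0.181598)  product (0.034677, -0.024516)
  m=+3: Y*=(-0.022834, 0.006276)  Y=(0.042999, 0.055994)  product (-0.001333, -0.001009)
  m=+4: Y*=(0.002072, 0.001708)  Y=(-0.139024, -0.381371)  product (0.000364, -0.001028)
  m=+5: Y*=(0.000014, -0.000180)  Y=(0.014105, 0.318470)  product (0.000058, 0.000002)
Σ over m = (0.206835, -0.000000); ×(4π/11) → (0.236288, -0.000000). Real part: 0.236288

0.236288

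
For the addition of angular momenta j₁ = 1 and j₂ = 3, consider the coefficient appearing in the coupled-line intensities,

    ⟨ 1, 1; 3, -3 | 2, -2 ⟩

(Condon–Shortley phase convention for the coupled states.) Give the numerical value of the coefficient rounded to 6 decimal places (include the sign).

+√(5/7) ≈ +0.845154

triangle: 2!*0!*4!/7! = 48/5040
(j±m)!: 2!*0!*0!*6!*0!*4! = 34560
prefactor² = (2J+1)*Δ*N² = 11520/7
  k=0: +1/(0!*2!*0!*0!*0!*4!) = 1/48
Σ = 1/48  ⇒  CG² = 11520/7*(1/48)² = 5/7
CG = +√(5/7) = +0.845154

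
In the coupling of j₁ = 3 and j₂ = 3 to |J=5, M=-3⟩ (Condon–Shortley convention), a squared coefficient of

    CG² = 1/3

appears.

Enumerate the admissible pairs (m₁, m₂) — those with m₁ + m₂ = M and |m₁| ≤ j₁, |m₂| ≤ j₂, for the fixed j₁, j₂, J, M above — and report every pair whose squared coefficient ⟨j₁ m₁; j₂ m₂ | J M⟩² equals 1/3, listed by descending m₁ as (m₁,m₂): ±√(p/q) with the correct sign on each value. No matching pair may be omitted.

Admissible pairs with m₁+m₂ = M = -3: (-3,0), (-2,-1), (-1,-2), (0,-3)
  (m₁,m₂)=(0,-3): CG² = 1/3, CG = +√(1/3)   ← matches the target
  (m₁,m₂)=(-1,-2): CG² = 1/6, CG = +√(1/6)
  (m₁,m₂)=(-2,-1): CG² = 1/6, CG = −√(1/6)
  (m₁,m₂)=(-3,0): CG² = 1/3, CG = −√(1/3)   ← matches the target
Pairs with CG² = 1/3: (0,-3): +√(1/3); (-3,0): −√(1/3)

(0,-3): +√(1/3); (-3,0): −√(1/3)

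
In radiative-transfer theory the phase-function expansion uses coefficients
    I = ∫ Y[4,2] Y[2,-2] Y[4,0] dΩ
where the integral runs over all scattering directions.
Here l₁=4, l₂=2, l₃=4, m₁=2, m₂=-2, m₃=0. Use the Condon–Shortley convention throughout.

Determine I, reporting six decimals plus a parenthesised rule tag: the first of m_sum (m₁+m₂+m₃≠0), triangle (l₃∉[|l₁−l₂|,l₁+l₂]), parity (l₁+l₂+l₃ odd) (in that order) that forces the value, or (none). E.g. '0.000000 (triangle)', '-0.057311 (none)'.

Checks pass: Σm=0; 10 even; l₃=4∈[2,6].
(2·4+1)(2·2+1)(2·4+1) = 405
Δ: 2! 6! 2! / 11! → 1/13860
sum: t=0:+1/192 t=1:−1/36 t=2:+1/192 = -5/288
3j²(4 2 4; 0 0 0) = Δ·Π!·Σ² = 20/693  (sign -1)
sum: t=0:+1/192 = 1/192
3j²(4 2 4; 2 -2 0) = Δ·Π!·Σ² = 3/77  (sign +1)
combine: 4πI² = 405·20/693·3/77 = 2700/5929
take √, sign -1: I = -0.19036462
No selection rule forces the value: the integral is nonzero (none).

-0.190365 (none)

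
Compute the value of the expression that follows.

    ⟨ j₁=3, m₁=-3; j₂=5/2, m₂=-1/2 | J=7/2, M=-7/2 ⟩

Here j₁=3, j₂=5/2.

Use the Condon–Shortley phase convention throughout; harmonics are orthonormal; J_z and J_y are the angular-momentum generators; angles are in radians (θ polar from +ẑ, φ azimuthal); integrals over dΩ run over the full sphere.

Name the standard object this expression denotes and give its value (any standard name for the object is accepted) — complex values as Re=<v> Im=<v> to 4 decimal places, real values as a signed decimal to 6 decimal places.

This is a Clebsch–Gordan (vector-coupling) coefficient.
√[8·2!4!3!/10! · 0!6!2!3!0!7!] = √(27648)
  +(−1)^2/∏(2,0,4,0,0,3)! = 1/288  (running 1/288)
⟨..|..⟩ = √(27648)·(1/288) = +0.577350

Clebsch–Gordan coefficient, +√(1/3) ≈ +0.577350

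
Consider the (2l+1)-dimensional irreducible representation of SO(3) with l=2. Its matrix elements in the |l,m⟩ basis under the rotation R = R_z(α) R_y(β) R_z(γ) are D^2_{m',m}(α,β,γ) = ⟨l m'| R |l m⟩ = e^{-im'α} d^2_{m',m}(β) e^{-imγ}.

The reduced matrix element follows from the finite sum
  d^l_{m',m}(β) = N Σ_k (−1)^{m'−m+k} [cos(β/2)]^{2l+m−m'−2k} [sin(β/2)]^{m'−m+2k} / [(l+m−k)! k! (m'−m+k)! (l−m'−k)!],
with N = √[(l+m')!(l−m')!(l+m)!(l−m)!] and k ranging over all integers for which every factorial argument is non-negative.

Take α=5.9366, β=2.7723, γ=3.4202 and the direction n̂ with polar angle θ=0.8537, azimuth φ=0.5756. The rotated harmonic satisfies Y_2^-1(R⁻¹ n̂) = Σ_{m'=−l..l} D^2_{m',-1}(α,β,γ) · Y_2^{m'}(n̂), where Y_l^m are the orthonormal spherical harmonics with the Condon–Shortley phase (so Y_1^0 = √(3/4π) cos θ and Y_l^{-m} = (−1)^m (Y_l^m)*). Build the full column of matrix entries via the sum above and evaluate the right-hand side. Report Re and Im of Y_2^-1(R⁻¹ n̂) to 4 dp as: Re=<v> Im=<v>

Need the full column D^2_{m',-1} for m'=−2..2 at α=5.9366, β=2.7723, γ=3.4202.
cos(β/2)=0.183599, sin(β/2)=0.983001
d^2_{-2,-1}: single k=1 term ⇒ +0.012167;  D = -0.011137+0.004901i
d^2_{-1,-1}: k∈[0..1] ⇒ +0.001136 -0.097717 = -0.096581;  D = +0.096358-0.006560i
d^2_{0,-1}: k∈[0..1] ⇒ -0.014902 +0.427177 = +0.412275;  D = -0.396378-0.113383i
d^2_{1,-1}: k∈[0..1] ⇒ +0.097717 -0.933719 = -0.836002;  D = +0.677873+0.489273i
d^2_{2,-1}: single k=0 term ⇒ -0.348789;  D = +0.196658+0.288061i
Y_2^{m'}(θ=0.8537,φ=0.5756) and Σ D·Y over m':
  (-0.0111+0.0049i)·(+0.0894-0.2004i)  (+0.0964-0.0066i)·(+0.3210-0.2083i)  (-0.3964-0.1134i)·(+0.0933+0.0000i)  (+0.6779+0.4893i)·(-0.3210-0.2083i)  (+0.1967+0.2881i)·(+0.0894+0.2004i)
Y_2^-1(R⁻¹ n̂) = -0.163254-0.263188i

Re=-0.1633 Im=-0.2632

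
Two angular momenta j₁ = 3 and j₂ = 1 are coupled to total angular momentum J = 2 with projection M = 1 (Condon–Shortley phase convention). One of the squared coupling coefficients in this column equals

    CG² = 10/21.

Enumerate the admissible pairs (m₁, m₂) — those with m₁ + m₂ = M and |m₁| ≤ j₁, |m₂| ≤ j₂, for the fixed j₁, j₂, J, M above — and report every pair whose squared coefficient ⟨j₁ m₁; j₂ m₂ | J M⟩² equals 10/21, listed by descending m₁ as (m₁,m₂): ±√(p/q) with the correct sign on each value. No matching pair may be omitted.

(2,-1): +√(10/21)

Admissible pairs with m₁+m₂ = M = 1: (0,1), (1,0), (2,-1)
  (m₁,m₂)=(2,-1): CG² = 10/21, CG = +√(10/21)   ← matches the target
  (m₁,m₂)=(1,0): CG² = 8/21, CG = −√(8/21)
  (m₁,m₂)=(0,1): CG² = 1/7, CG = +√(1/7)
Pairs with CG² = 10/21: (2,-1): +√(10/21)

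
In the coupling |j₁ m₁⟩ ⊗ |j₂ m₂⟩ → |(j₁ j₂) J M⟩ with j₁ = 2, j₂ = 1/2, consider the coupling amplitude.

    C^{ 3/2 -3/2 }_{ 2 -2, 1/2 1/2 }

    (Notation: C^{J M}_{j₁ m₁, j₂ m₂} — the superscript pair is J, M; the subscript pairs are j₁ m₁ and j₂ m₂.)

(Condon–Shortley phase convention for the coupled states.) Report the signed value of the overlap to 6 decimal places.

−√(4/5) = -0.894427

triangle: 1!*3!*0!/5! = 6/120
(j±m)!: 0!*4!*1!*0!*0!*3! = 144
prefactor² = (2J+1)*Δ*N² = 144/5
  k=1: −1/(1!*0!*3!*0!*0!*0!) = -1/6
Σ = -1/6  ⇒  CG² = 144/5*(-1/6)² = 4/5
CG = −√(4/5) = -0.894427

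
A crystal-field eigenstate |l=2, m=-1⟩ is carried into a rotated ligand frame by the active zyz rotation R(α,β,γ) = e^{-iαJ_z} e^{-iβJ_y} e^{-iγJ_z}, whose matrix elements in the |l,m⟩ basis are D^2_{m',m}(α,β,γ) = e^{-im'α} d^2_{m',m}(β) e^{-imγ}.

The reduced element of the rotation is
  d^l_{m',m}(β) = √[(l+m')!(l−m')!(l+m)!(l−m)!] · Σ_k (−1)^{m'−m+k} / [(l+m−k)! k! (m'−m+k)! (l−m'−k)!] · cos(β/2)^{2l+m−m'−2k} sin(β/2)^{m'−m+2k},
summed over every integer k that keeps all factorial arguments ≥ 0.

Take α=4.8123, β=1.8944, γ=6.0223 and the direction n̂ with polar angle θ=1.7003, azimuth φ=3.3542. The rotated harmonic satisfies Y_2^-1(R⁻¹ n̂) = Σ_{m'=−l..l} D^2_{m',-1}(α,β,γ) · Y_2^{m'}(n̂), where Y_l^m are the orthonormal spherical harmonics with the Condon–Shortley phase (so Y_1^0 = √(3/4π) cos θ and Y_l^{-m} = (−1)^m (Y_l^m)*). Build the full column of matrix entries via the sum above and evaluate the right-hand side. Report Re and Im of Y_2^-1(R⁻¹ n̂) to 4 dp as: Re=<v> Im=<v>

Need the full column D^2_{m',-1} for m'=−2..2 at α=4.8123, β=1.8944, γ=6.0223.
cos(β/2)=0.583958, sin(β/2)=0.811784
d^2_{-2,-1}: single k=1 term ⇒ +0.323308;  D = -0.322705+0.019730i
d^2_{-1,-1}: k∈[0..1] ⇒ +0.116286 -0.674164 = -0.557878;  D = +0.089417+0.550666i
d^2_{0,-1}: k∈[0..1] ⇒ -0.395969 +0.765206 = +0.369237;  D = +0.356742-0.095239i
d^2_{1,-1}: k∈[0..1] ⇒ +0.674164 -0.434271 = +0.239893;  D = +0.084687+0.224448i
d^2_{2,-1}: single k=0 term ⇒ -0.624788;  D = +0.559647-0.277769i
Y_2^{m'}(θ=1.7003,φ=3.3542) and Σ D·Y over m':
  (-0.3227+0.0197i)·(+0.3460-0.1567i)  (+0.0894+0.5507i)·(+0.0967-0.0209i)  (+0.3567-0.0952i)·(-0.2996+0.0000i)  (+0.0847+0.2244i)·(-0.0967-0.0209i)  (+0.5596-0.2778i)·(+0.3460+0.1567i)
Y_2^-1(R⁻¹ n̂) = +0.038352+0.105417i

Re=0.0384 Im=0.1054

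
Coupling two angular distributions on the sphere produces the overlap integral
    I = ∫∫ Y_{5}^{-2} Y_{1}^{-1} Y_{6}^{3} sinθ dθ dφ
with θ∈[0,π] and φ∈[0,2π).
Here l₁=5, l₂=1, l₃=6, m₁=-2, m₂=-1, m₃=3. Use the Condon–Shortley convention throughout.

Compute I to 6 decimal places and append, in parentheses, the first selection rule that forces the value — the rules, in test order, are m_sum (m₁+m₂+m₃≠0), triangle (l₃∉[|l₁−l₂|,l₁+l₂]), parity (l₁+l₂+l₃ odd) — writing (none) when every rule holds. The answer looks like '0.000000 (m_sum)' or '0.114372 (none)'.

Checks pass: Σm=0; 12 even; l₃=6∈[4,6].
(2·5+1)(2·1+1)(2·6+1) = 429
Δ: 0! 10! 2! / 13! → 1/858
sum: t=0:+1/14400 = 1/14400
3j²(5 1 6; 0 0 0) = Δ·Π!·Σ² = 6/143  (sign +1)
sum: t=0:+1/60480 = 1/60480
3j²(5 1 6; -2 -1 3) = Δ·Π!·Σ² = 6/143  (sign -1)
combine: 4πI² = 429·6/143·6/143 = 108/143
take √, sign -1: I = -0.24515397
No selection rule forces the value: the integral is nonzero (none).

-0.245154 (none)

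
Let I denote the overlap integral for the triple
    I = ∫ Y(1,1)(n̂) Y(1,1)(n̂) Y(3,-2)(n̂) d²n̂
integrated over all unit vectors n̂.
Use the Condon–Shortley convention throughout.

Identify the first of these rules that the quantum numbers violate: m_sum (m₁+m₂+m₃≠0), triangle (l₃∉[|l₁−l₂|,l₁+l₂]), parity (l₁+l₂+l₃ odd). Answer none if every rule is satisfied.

triangle

Σmᵢ = 0  ✓
l₃∈[|l₁−l₂|,l₁+l₂]=[0,2] required, l₃=3 fails  ✗
Σlᵢ = 5 ⇒ odd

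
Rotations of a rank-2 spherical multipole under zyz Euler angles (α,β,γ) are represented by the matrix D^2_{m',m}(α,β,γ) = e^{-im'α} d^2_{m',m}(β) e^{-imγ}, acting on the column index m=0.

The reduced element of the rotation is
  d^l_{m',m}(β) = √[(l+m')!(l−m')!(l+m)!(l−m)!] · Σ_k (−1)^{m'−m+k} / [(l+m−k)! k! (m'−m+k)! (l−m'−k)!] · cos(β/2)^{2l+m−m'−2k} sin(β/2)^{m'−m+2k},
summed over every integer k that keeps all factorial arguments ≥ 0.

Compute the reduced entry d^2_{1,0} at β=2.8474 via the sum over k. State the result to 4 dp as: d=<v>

d^2_{1,0}(β=2.8474) via the finite sum:
c=cos(2.847400/2)=0.146566, s=sin(2.847400/2)=0.989201; N=√[6·1·2·2]=4.898979
k∈{0,1} keeps every argument non-negative
  k=0: (−1)^1·4.8990/(2)·0.1466^3·0.9892^1 = -0.007629
  k=1: (−1)^2·4.8990/(2)·0.1466^1·0.9892^3 = +0.347507
d^2_{1,0}(2.8474) = -0.007629 +0.347507 = +0.339878

d=0.3399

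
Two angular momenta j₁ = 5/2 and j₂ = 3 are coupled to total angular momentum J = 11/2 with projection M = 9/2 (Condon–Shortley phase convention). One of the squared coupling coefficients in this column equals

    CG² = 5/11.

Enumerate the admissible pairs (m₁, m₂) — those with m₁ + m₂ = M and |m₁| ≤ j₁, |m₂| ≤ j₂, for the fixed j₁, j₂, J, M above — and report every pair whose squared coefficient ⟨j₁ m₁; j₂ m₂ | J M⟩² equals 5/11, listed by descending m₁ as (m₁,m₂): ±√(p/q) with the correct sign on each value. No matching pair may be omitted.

(3/2,3): +√(5/11)

Admissible pairs with m₁+m₂ = M = 9/2: (3/2,3), (5/2,2)
  (m₁,m₂)=(5/2,2): CG² = 6/11, CG = +√(6/11)
  (m₁,m₂)=(3/2,3): CG² = 5/11, CG = +√(5/11)   ← matches the target
Pairs with CG² = 5/11: (3/2,3): +√(5/11)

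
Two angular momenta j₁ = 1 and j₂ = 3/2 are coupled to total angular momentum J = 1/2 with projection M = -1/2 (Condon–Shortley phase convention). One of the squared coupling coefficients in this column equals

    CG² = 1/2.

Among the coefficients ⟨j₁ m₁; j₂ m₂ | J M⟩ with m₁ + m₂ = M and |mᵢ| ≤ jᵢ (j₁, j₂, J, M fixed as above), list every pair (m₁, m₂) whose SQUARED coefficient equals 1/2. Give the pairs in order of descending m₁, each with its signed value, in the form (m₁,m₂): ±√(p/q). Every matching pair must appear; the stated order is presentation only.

Admissible pairs with m₁+m₂ = M = -1/2: (-1,1/2), (0,-1/2), (1,-3/2)
  (m₁,m₂)=(1,-3/2): CG² = 1/2, CG = +√(1/2)   ← matches the target
  (m₁,m₂)=(0,-1/2): CG² = 1/3, CG = −√(1/3)
  (m₁,m₂)=(-1,1/2): CG² = 1/6, CG = +√(1/6)
Pairs with CG² = 1/2: (1,-3/2): +√(1/2)

(1,-3/2): +√(1/2)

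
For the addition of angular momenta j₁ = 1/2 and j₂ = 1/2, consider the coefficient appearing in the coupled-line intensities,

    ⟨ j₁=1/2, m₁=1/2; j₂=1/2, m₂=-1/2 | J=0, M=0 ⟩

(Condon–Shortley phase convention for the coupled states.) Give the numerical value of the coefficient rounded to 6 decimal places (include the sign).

√[1·1!0!0!/2! · 1!0!0!1!0!0!] = √(1/2)
  +(−1)^0/∏(0,1,0,0,0,0)! = 1  (running 1)
⟨..|..⟩ = √(1/2)·(1) = +0.707107

+0.707107  (= +√(1/2))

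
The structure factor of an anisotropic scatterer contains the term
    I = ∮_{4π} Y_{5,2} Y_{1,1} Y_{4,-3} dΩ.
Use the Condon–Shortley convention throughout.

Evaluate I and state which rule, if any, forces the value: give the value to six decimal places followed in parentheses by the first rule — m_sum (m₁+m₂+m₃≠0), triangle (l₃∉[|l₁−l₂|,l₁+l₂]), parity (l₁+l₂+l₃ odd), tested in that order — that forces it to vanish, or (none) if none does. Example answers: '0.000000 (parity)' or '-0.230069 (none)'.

0.085055 (none)

Checks pass: Σm=0; 10 even; l₃=4∈[4,6].
(2·5+1)(2·1+1)(2·4+1) = 297
Δ: 2! 8! 0! / 11! → 1/495
sum: t=1:−1/576 = -1/576
3j²(5 1 4; 0 0 0) = Δ·Π!·Σ² = 5/99  (sign -1)
sum: t=2:+1/10080 = 1/10080
3j²(5 1 4; 2 1 -3) = Δ·Π!·Σ² = 1/165  (sign -1)
combine: 4πI² = 297·5/99·1/165 = 1/11
take √, sign +1: I = 0.08505478
No selection rule forces the value: the integral is nonzero (none).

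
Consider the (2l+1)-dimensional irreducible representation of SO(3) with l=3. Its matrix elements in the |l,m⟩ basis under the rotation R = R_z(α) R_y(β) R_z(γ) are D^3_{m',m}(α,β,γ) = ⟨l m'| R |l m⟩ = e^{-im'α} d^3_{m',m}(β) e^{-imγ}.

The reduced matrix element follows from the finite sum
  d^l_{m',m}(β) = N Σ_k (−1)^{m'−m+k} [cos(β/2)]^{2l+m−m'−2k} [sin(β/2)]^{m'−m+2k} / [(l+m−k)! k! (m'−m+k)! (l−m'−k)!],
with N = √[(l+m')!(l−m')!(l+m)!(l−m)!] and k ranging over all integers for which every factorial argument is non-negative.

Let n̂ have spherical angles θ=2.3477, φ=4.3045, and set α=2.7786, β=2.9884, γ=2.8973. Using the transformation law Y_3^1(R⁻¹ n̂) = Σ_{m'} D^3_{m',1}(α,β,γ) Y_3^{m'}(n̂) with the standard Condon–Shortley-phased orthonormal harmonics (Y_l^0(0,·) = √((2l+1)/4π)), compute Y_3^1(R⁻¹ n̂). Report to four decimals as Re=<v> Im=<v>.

Re=-0.0460 Im=0.3288

Need the full column D^3_{m',1} for m'=−3..3 at α=2.7786, β=2.9884, γ=2.8973.
cos(β/2)=0.076521, sin(β/2)=0.997068
d^3_{-3,1}: single k=4 term ⇒ +0.022414;  D = +0.014882-0.016760i
d^3_{-2,1}: k∈[3..4] ⇒ +0.002809 -0.238455 = -0.235646;  D = +0.208833-0.109170i
d^3_{-1,1}: k∈[2..4] ⇒ +0.000205 -0.046297 +0.982536 = +0.936443;  D = +0.929854-0.110895i
d^3_{0,1}: k∈[1..3] ⇒ +0.000009 -0.004616 +0.261215 = +0.256608;  D = -0.248989-0.062066i
d^3_{1,1}: k∈[0..2] ⇒ +0.000000 -0.000273 +0.034723 = +0.034450;  D = +0.028291+0.019659i
d^3_{2,1}: k∈[0..1] ⇒ -0.000008 +0.002809 = +0.002801;  D = -0.001583-0.002311i
d^3_{3,1}: single k=0 term ⇒ +0.000132;  D = +0.000031+0.000128i
Y_3^{m'}(θ=2.3477,φ=4.3045) and Σ D·Y over m':
  (+0.0149-0.0168i)·(+0.1423-0.0515i)  (+0.2088-0.1092i)·(+0.2497+0.2653i)  (+0.9299-0.1109i)·(-0.1332+0.3083i)  (-0.2490-0.0621i)·(+0.1419+0.0000i)  (+0.0283+0.0197i)·(+0.1332+0.3083i)  (-0.0016-0.0023i)·(+0.2497-0.2653i)  (+0.0000+0.0001i)·(-0.1423-0.0515i)
Y_3^1(R⁻¹ n̂) = -0.045976+0.328845i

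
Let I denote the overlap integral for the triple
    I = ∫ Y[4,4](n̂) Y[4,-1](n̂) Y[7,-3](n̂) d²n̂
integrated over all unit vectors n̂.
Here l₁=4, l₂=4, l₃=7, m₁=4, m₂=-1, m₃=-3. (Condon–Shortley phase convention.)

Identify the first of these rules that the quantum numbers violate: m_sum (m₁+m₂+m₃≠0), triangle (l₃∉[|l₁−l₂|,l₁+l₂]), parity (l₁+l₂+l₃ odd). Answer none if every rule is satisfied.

parity

m₁+m₂+m₃ = 4 − 1 − 3 = 0  ✓
triangle: |4−4|=0 ≤ l₃=7 ≤ 4+4=8  ✓
parity: l₁+l₂+l₃ = 15 is odd  ✗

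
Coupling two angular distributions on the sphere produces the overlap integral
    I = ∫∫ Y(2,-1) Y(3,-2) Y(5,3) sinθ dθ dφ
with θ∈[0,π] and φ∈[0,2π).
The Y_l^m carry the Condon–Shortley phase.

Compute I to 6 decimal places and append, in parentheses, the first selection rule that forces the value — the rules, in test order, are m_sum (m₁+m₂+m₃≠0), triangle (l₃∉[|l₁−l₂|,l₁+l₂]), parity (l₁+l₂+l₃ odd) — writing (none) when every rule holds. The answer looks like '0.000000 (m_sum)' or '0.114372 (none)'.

-0.253584 (none)

Checks pass: Σm=0; 10 even; l₃=5∈[1,5].
(2·2+1)(2·3+1)(2·5+1) = 385
Δ: 0! 4! 6! / 11! → 1/2310
sum: t=0:+1/144 = 1/144
3j²(2 3 5; 0 0 0) = Δ·Π!·Σ² = 10/231  (sign -1)
sum: t=0:+1/720 = 1/720
3j²(2 3 5; -1 -2 3) = Δ·Π!·Σ² = 8/165  (sign +1)
combine: 4πI² = 385·10/231·8/165 = 80/99
take √, sign -1: I = -0.25358436
No selection rule forces the value: the integral is nonzero (none).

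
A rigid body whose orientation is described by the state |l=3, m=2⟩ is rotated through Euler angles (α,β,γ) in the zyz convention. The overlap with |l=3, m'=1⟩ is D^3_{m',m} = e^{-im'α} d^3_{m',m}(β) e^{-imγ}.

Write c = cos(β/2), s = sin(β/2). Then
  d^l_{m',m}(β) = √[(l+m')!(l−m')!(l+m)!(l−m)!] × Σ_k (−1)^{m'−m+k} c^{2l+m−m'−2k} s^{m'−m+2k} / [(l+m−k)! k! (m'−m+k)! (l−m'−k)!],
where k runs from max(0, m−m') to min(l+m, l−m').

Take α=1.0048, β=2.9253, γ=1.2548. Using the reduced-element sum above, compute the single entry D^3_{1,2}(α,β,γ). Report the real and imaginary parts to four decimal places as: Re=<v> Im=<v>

First d^3_{1,2}(β=2.9253), then the phase factors e^{-i(1)α} and e^{-i(2)γ}:
With c≡cos(β/2)=0.107936 and s≡sin(β/2)=0.994158, N=[24·2·120·1]^{1/2}=75.894664
Admissible k: 1..2 (factorial args all ≥0)
  k=1: (−1)^0·75.8947/(24)·0.1079^5·0.9942^1 = +0.000046
  k=2: (−1)^1·75.8947/(12)·0.1079^3·0.9942^3 = -0.007814
d^3_{1,2}(2.9253) = +0.000046 -0.007814 = -0.007768
D = (+0.536257-0.844055i)·(-0.007768)·(-0.806852-0.590754i) = +0.007235-0.002829i

Re=0.0072 Im=-0.0028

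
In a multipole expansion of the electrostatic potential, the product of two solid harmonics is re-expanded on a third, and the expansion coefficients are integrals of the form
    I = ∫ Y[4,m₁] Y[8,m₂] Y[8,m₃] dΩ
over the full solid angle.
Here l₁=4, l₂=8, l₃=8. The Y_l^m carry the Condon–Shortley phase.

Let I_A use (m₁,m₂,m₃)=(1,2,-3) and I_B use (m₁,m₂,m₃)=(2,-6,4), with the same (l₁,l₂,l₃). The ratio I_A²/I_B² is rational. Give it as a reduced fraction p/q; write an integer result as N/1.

Same 4,8,8: normalisation and zero-m 3j drop out of the ratio.
A: Δ: 4! 4! 12! / 21! → 1/185175900; sum: t=0:+1/1045094400 t=1:−1/52254720 t=2:+1/23224320 t=3:−1/87091200 = 1/74649600; 3j²(4 8 8; 1 2 -3) = Δ·Π!·Σ² = 110/12597  (sign -1)
B: Δ: 4! 4! 12! / 21! → 1/185175900; sum: t=0:+1/696729600 t=1:−1/1437004800 t=2:+1/45984153600 = 1/1313832960; 3j²(4 8 8; 2 -6 4) = Δ·Π!·Σ² = 35/3876  (sign +1)
I_A²/I_B² = (110/12597)/(35/3876) = 88/91

88/91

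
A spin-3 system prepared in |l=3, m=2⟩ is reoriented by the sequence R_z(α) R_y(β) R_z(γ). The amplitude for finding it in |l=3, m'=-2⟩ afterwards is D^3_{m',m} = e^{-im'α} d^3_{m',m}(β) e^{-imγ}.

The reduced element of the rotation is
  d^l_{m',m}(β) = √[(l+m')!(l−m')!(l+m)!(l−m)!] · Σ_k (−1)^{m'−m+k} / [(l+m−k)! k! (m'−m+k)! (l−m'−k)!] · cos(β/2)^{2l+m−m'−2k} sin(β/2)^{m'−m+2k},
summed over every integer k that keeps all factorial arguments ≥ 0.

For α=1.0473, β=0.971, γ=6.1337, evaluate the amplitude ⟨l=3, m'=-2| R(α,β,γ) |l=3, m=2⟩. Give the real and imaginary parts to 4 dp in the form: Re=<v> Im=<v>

Split into d^3_{-2,2}(β=0.9710) × two z-phases.
With c≡cos(β/2)=0.884442 and s≡sin(β/2)=0.466651, N=[1·120·120·1]^{1/2}=120.000000
k: max(0,(2)−(-2))=4 … min(3+(2),3−(-2))=5
  k=4: (−1)^0·120.0000/(24)·0.8844^2·0.4667^4 = +0.185471
  k=5: (−1)^1·120.0000/(120)·0.8844^0·0.4667^6 = -0.010326
d^3_{-2,2}(0.9710) = +0.185471 -0.010326 = +0.175145
Phases: e^{-i·(-2)·1.0473}=-0.500177+0.865923i, e^{-i·(2)·6.1337}=+0.955640+0.294537i ⇒ D=-0.128387+0.119132i

Re=-0.1284 Im=0.1191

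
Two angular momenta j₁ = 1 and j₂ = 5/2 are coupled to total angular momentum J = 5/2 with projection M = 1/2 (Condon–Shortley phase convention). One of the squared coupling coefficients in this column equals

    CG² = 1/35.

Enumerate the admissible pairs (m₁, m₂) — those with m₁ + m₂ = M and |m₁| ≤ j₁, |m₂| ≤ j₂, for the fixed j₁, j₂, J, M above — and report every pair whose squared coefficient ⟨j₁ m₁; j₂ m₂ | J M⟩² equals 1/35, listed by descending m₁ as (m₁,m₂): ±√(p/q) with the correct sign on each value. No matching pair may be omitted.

(0,1/2): −√(1/35)

Admissible pairs with m₁+m₂ = M = 1/2: (-1,3/2), (0,1/2), (1,-1/2)
  (m₁,m₂)=(1,-1/2): CG² = 18/35, CG = +√(18/35)
  (m₁,m₂)=(0,1/2): CG² = 1/35, CG = −√(1/35)   ← matches the target
  (m₁,m₂)=(-1,3/2): CG² = 16/35, CG = −√(16/35)
Pairs with CG² = 1/35: (0,1/2): −√(1/35)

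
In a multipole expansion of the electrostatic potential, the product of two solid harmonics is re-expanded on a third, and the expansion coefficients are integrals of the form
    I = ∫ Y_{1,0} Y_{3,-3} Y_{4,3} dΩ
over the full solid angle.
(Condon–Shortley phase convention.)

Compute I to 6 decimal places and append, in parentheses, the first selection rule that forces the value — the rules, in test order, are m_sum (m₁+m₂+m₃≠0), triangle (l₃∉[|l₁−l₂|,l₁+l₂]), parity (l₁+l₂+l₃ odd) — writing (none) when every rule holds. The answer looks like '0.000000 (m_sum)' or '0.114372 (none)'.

Checks pass: Σm=0; 8 even; l₃=4∈[2,4].
(2·1+1)(2·3+1)(2·4+1) = 189
Δ: 0! 2! 6! / 9! → 1/252
sum: t=0:+1/36 = 1/36
3j²(1 3 4; 0 0 0) = Δ·Π!·Σ² = 4/63  (sign +1)
sum: t=0:+1/720 = 1/720
3j²(1 3 4; 0 -3 3) = Δ·Π!·Σ² = 1/36  (sign -1)
combine: 4πI² = 189·4/63·1/36 = 1/3
take √, sign -1: I = -0.16286750
No selection rule forces the value: the integral is nonzero (none).

-0.162868 (none)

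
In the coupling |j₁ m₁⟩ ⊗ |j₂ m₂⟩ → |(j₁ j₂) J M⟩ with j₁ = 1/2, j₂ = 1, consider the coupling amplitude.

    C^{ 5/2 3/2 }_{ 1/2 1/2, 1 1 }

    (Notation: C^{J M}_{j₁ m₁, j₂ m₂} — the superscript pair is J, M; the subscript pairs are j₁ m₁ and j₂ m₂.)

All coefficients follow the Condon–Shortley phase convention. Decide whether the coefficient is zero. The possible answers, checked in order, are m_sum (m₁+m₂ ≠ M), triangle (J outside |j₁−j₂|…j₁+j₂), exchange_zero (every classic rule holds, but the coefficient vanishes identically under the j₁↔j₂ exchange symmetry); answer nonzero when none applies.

triangle

m-sum: m₁+m₂ = 1/2+1 = 3/2, M = 3/2  ✓
triangle: need |j₁−j₂| ≤ J ≤ j₁+j₂, i.e. J ∈ [1/2, 3/2]; J = 5/2 is outside ✗ ⇒ coefficient is 0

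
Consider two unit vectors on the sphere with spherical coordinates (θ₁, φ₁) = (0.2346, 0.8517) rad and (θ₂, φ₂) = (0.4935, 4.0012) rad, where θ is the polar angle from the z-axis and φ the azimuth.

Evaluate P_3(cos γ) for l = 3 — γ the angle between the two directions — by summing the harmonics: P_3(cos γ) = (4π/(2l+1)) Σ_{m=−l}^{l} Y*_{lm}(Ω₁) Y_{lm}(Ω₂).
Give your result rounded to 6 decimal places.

Term-by-term m-sum for l=3 (normalisation 4π/7 = 1.795196):
  [-3]  conj(Y_{3,-3})(Ω₁) = -0.00436 + 0.00290j ; Y_{3,-3}(Ω₂) = 0.03751 + 0.02366j ; Δ = -0.00023 + 0.00001j
  [-2]  conj(Y_{3,-2})(Ω₁) = -0.00710 + 0.05324j ; Y_{3,-2}(Ω₂) = -0.02987 - 0.19975j ; Δ = 0.01085 - 0.00017j
  [-1]  conj(Y_{3,-1})(Ω₁) = 0.18457 + 0.21082j ; Y_{3,-1}(Ω₂) = -0.28760 + 0.33379j ; Δ = -0.12345 + 0.00098j
  [+0]  conj(Y_{3,0})(Ω₁) = 0.62785 + 0.00000j ; Y_{3,0}(Ω₂) = 0.28855 + 0.00000j ; Δ = 0.18117 + 0.00000j
  [+1]  conj(Y_{3,1})(Ω₁) = -0.18457 + 0.21082j ; Y_{3,1}(Ω₂) = 0.28760 + 0.33379j ; Δ = -0.12345 - 0.00098j
  [+2]  conj(Y_{3,2})(Ω₁) = -0.00710 - 0.05324j ; Y_{3,2}(Ω₂) = -0.02987 + 0.19975j ; Δ = 0.01085 + 0.00017j
  [+3]  conj(Y_{3,3})(Ω₁) = 0.00436 + 0.00290j ; Y_{3,3}(Ω₂) = -0.03751 + 0.02366j ; Δ = -0.00023 - 0.00001j
Σ over m = -0.04451 - 0.00000j; ×(4π/7) → -0.07991 - 0.00000j. Real part: -0.079911

-0.079911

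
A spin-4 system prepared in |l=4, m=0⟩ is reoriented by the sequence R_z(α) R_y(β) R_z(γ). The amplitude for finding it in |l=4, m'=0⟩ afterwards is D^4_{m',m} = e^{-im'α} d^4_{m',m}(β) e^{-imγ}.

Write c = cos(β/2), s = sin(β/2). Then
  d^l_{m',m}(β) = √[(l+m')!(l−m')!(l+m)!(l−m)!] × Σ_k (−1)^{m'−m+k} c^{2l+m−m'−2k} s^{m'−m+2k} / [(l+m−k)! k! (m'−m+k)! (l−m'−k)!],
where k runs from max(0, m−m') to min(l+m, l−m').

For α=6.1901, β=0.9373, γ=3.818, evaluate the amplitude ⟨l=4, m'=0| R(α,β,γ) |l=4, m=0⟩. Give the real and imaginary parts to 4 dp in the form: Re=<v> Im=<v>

First d^4_{0,0}(β=0.9373), then the phase factors e^{-i(0)α} and e^{-i(0)γ}:
Half-angle: c=0.892179, s=0.451682. N=√(24·24·24·24)=576.000000
The bounds max(0,m−m')=0 and min(l+m,l−m')=4 give 5 terms
  k=0: (−1)^0·576.0000/(576)·0.8922^8·0.4517^0 = +0.401435
  k=1: (−1)^1·576.0000/(36)·0.8922^6·0.4517^2 = -1.646257
  k=2: (−1)^2·576.0000/(16)·0.8922^4·0.4517^4 = +0.949385
  k=3: (−1)^3·576.0000/(36)·0.8922^2·0.4517^6 = -0.108149
  k=4: (−1)^4·576.0000/(576)·0.8922^0·0.4517^8 = +0.001732
d^4_{0,0}(0.9373) = +0.401435 -1.646257 +0.949385 -0.108149 +0.001732 = -0.401853
Phases: e^{-i·(0)·6.1901}=+1.000000+0.000000i, e^{-i·(0)·3.8180}=+1.000000+0.000000i ⇒ D=-0.401853+0.000000i

Re=-0.4019 Im=0.0000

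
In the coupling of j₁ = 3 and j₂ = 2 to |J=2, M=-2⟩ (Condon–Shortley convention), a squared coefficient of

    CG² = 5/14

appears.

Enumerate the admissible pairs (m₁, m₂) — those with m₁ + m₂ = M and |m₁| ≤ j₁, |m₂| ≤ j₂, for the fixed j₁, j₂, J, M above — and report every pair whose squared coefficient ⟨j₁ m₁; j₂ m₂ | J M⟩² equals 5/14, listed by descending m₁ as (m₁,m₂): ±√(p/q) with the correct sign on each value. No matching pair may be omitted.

Admissible pairs with m₁+m₂ = M = -2: (-3,1), (-2,0), (-1,-1), (0,-2)
  (m₁,m₂)=(0,-2): CG² = 1/14, CG = +√(1/14)
  (m₁,m₂)=(-1,-1): CG² = 3/14, CG = −√(3/14)
  (m₁,m₂)=(-2,0): CG² = 5/14, CG = +√(5/14)   ← matches the target
  (m₁,m₂)=(-3,1): CG² = 5/14, CG = −√(5/14)   ← matches the target
Pairs with CG² = 5/14: (-2,0): +√(5/14); (-3,1): −√(5/14)

(-2,0): +√(5/14); (-3,1): −√(5/14)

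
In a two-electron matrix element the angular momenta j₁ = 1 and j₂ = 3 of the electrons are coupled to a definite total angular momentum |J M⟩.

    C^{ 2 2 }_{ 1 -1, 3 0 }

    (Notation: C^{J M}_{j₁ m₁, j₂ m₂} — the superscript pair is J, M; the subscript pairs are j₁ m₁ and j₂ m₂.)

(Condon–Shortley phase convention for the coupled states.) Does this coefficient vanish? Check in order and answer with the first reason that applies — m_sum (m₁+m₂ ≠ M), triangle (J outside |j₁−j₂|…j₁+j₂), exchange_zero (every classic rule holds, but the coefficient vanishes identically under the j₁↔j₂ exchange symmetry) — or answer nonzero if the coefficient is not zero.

m-sum: m₁+m₂ = -1+0 = -1, M = 2  ✗ ⇒ coefficient is 0

m_sum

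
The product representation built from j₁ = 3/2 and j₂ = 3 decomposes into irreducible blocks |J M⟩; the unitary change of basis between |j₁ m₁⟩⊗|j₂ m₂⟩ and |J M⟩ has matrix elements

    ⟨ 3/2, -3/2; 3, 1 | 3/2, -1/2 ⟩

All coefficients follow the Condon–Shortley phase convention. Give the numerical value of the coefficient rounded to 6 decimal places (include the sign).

−√(4/35) ≈ -0.338062

j₁+j₂−J=3  J+j₁−j₂=0  J−j₁+j₂=3  j₁+j₂+J+1=7
(j₁±m₁, j₂±m₂, J±M) = (0,3,4,2,1,2)
P² = 576/35
sum k=3..3:
  [3] −1/12 = -1/12
S = -1/12
C² = P²·S² = 4/35 ; C = -0.338062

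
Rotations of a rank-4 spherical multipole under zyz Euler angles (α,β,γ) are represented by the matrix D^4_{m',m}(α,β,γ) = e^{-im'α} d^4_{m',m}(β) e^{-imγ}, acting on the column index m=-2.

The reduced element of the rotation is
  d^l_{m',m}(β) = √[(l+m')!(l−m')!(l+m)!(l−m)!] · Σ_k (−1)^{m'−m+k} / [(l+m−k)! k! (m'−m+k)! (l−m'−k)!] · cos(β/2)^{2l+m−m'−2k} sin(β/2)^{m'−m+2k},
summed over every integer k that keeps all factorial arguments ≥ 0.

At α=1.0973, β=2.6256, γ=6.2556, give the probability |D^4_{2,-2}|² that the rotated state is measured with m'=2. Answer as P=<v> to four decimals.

First d^4_{2,-2}(β=2.6256), then the phase factors e^{-i(2)α} and e^{-i(-2)γ}:
Half-angle: c=0.255144, s=0.966903. N=√(720·2·2·720)=1440.000000
k: max(0,(-2)−(2))=0 … min(4+(-2),4−(2))=2
  k=0: (−1)^4·1440.0000/(96)·0.2551^4·0.9669^4 = +0.055560
  k=1: (−1)^5·1440.0000/(120)·0.2551^2·0.9669^6 = -0.638335
  k=2: (−1)^6·1440.0000/(1440)·0.2551^0·0.9669^8 = +0.763948
d^4_{2,-2}(2.6256) = +0.055560 -0.638335 +0.763948 = +0.181173
|D^4_{2,-2}|² = |d^4_{2,-2}(β)|² = (+0.181173)² = 0.032824 (the z-rotation phases have unit modulus)

P=0.0328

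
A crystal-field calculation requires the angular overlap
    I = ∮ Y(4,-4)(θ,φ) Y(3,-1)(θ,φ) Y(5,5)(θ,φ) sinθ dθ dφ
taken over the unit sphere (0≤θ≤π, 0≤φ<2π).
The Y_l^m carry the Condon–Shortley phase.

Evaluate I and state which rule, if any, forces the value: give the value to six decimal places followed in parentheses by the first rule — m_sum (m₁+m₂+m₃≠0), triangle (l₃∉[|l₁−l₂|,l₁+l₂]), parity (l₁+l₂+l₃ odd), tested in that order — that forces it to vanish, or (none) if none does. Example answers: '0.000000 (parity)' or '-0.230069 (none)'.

0.189625 (none)

m-sum 0 ✓  L=12 even ✓  1≤5≤7 ✓
Π(2lᵢ+1) = 9×7×11 = 693
triangle coeff Δ(4,3,5) = 1/180180
Σ_t [0,2]: t=0:+1/576 t=1:−1/144 t=2:+1/576 = -1/288
(3j)²=20/1001 [(4 3 5; 0 0 0)], sign=+1
Σ_t [2,2]: t=2:+1/34560 = 1/34560
(3j)²=14/429 [(4 3 5; -4 -1 5)], sign=+1
⇒ 4πI² = 840/1859
I = (+1)√(840/1859/(4π)) = 0.18962475
No selection rule forces the value: the integral is nonzero (none).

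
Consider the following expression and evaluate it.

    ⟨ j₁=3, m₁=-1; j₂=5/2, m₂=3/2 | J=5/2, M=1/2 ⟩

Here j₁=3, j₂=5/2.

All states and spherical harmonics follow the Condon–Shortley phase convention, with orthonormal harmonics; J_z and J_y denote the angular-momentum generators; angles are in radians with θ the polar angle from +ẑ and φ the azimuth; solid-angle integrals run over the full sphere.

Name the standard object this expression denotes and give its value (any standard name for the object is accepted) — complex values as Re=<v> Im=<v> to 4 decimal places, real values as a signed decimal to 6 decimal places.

This is a Clebsch–Gordan (vector-coupling) coefficient.
triangle: 3!×3!×2!/9! = 72/362880
(j±m)!: 2!×4!×4!×1!×3!×2! = 13824
prefactor² = (2J+1)×Δ×N² = 576/35
  k=2: +1/(2!×1!×2!×2!×1!×0!) = 1/8
  k=3: −1/(3!×0!×1!×1!×2!×1!) = -1/12
Σ = 1/24  ⇒  CG² = 576/35×(1/24)² = 1/35
CG = +√(1/35) = +0.169031

Clebsch–Gordan coefficient, +√(1/35) ≈ +0.169031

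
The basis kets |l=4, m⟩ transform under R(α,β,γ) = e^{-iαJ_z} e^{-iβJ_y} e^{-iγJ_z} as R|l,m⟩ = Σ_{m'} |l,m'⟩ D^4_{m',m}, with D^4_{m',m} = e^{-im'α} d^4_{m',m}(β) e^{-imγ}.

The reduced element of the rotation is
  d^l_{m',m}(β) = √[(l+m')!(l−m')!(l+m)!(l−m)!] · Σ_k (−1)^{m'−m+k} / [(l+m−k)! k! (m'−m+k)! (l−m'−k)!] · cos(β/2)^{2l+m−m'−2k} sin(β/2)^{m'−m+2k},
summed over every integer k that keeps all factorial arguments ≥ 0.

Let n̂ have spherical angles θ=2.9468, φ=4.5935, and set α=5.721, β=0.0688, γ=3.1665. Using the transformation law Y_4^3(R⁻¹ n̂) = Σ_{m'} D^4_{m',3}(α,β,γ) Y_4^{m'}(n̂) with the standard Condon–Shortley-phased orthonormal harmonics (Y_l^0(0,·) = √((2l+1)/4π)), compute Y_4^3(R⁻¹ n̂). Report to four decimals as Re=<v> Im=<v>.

Re=0.0132 Im=0.0069

Need the full column D^4_{m',3} for m'=−4..4 at α=5.7210, β=0.0688, γ=3.1665.
cos(β/2)=0.999408, sin(β/2)=0.034393
d^4_{-4,3}: single k=7 term ⇒ +0.000000;  D = +0.000000+0.000000i
d^4_{-3,3}: k∈[6..7] ⇒ +0.000000 -0.000000 = +0.000000;  D = +0.000000+0.000000i
d^4_{-2,3}: k∈[5..6] ⇒ +0.000001 -0.000000 = +0.000001;  D = -0.000000+0.000001i
d^4_{-1,3}: k∈[4..5] ⇒ +0.000018 -0.000000 = +0.000018;  D = -0.000015+0.000011i
d^4_{0,3}: k∈[3..4] ⇒ +0.000480 -0.000001 = +0.000479;  D = -0.000478+0.000036i
d^4_{1,3}: k∈[2..3] ⇒ +0.009356 -0.000018 = +0.009337;  D = -0.008250-0.004373i
d^4_{2,3}: k∈[1..2] ⇒ +0.128156 -0.000455 = +0.127700;  D = -0.063579-0.110748i
d^4_{3,3}: k∈[0..1] ⇒ +0.995277 -0.008251 = +0.987026;  D = +0.040494-0.986195i
d^4_{4,3}: single k=0 term ⇒ -0.096877;  D = -0.054958+0.079779i
Y_4^{m'}(θ=2.9468,φ=4.5935) and Σ D·Y over m':
  (+0.0000+0.0000i)·(+0.0006+0.0003i)  (+0.0000+0.0000i)·(-0.0031+0.0083i)  (-0.0000+0.0000i)·(-0.0699-0.0169i)  (-0.0000+0.0000i)·(+0.0398-0.3334i)  (-0.0005+0.0000i)·(+0.6929+0.0000i)  (-0.0082-0.0044i)·(-0.0398-0.3334i)  (-0.0636-0.1107i)·(-0.0699+0.0169i)  (+0.0405-0.9862i)·(+0.0031+0.0083i)  (-0.0550+0.0798i)·(+0.0006-0.0003i)
Y_4^3(R⁻¹ n̂) = +0.013210+0.006949i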